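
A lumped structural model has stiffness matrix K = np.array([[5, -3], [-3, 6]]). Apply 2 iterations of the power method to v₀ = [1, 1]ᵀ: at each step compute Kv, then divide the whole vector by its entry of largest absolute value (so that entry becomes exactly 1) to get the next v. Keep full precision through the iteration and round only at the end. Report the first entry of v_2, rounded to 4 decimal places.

0.0833

Kv0 = (2.00000, 3.00000); divide by 3.00000 → v1 = (0.66667, 1.00000)
Kv1 = (0.33333, 4.00000); divide by 4.00000 → v2 = (0.08333, 1.00000)
Requested entry of v2: 1/12 = 0.0833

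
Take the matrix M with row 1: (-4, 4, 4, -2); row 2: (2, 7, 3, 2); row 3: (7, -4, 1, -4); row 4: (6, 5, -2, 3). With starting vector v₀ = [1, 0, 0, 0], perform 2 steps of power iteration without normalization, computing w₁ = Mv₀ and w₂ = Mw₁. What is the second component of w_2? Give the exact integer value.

39

w1 = Mv₀ = (-4, 2, 7, 6)
w2 = Mw1 = (40, 39, -53, -10)
The requested component of w2 is 39.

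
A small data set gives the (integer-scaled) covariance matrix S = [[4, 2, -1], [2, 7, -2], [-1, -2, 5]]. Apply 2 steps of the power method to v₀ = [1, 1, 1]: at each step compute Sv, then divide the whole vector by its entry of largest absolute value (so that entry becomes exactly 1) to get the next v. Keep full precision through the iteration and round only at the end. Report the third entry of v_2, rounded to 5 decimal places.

-0.16364

Sv0 = (5.000000, 7.000000, 2.000000); divide by 7.000000 → v1 = (0.714286, 1.000000, 0.285714)
Sv1 = (4.571429, 7.857143, -1.285714); divide by 7.857143 → v2 = (0.581818, 1.000000, -0.163636)
Requested entry of v2: -9/55 = -0.16364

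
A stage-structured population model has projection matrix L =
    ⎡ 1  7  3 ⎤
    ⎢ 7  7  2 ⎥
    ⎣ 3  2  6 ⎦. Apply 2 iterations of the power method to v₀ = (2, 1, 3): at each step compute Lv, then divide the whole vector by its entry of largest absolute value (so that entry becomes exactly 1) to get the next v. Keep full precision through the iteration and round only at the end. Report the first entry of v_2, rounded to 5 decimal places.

0.77657

Lv0 = (18.000000, 27.000000, 26.000000); divide by 27.000000 → v1 = (0.666667, 1.000000, 0.962963)
Lv1 = (10.555556, 13.592593, 9.777778); divide by 13.592593 → v2 = (0.776567, 1.000000, 0.719346)
Requested entry of v2: 285/367 = 0.77657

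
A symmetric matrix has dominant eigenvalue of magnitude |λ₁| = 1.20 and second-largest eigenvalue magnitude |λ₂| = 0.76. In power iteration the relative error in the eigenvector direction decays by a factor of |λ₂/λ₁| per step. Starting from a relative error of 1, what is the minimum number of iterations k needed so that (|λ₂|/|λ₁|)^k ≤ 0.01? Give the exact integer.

|λ₂/λ₁| = 0.76/1.20 = 0.63333
Need k ≥ ln(0.01) / ln(0.63333) = -4.6052 / -0.4568 ≈ 10.082
Smallest integer k satisfying the bound: 11

11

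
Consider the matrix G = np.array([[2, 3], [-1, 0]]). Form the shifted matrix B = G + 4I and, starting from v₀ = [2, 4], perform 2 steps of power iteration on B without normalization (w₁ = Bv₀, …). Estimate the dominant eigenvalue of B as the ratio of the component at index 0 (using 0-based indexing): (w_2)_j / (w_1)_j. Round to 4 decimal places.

B = G + 4I has rows (6, 3); (-1, 4)
w1 = Bv₀ = (24, 14)
w2 = Bw1 = (186, 32)
Ratio: 186/24 = 7.7500

7.7500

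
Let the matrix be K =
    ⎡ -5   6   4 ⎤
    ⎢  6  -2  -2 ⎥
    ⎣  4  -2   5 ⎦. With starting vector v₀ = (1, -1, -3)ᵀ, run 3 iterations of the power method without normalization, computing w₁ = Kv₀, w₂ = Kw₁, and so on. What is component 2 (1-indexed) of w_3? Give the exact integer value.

w1 = Kv₀ = ((-5)·1 + 6·(-1) + 4·(-3); 6·1 + (-2)·(-1) + (-2)·(-3); 4·1 + (-2)·(-1) + 5·(-3)) = (-23, 14, -9)
w2 = Kw1 = ((-5)·(-23) + 6·14 + 4·(-9); 6·(-23) + (-2)·14 + (-2)·(-9); 4·(-23) + (-2)·14 + 5·(-9)) = (163, -148, -165)
w3 = Kw2 = (-2363, 1604, 123)
The requested component of w3 is 1604.

1604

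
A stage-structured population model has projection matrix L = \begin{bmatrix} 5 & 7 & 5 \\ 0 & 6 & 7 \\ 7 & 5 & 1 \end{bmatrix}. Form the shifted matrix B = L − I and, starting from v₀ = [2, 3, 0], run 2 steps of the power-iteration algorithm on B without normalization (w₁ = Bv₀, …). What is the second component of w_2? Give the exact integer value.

B = L − I has rows (4, 7, 5); (0, 5, 7); (7, 5, 0)
w1 = Bv₀ = (4·2 + 7·3 + 5·0; 0·2 + 5·3 + 7·0; 7·2 + 5·3 + 0·0) = (29, 15, 29)
w2 = Bw1 = (4·29 + 7·15 + 5·29; 0·29 + 5·15 + 7·29; 7·29 + 5·15 + 0·29) = (366, 278, 278)
Requested component of w2: 278

278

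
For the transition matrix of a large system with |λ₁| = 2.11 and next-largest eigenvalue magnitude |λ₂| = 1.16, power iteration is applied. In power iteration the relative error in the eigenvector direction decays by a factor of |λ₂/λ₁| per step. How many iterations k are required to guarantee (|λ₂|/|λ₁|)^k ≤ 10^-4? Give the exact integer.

16

|λ₂/λ₁| = 1.16/2.11 = 0.54976
Need k ≥ ln(10^-4) / ln(0.54976) = -9.2103 / -0.5983 ≈ 15.395
Smallest integer k satisfying the bound: 16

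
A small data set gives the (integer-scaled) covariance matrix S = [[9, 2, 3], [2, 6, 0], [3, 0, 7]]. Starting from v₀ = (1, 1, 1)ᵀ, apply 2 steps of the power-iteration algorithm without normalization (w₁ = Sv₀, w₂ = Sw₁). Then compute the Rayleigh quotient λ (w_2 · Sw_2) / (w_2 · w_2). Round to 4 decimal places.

λ ≈ 11.6189

w1 = Sv₀ = (9·1 + 2·1 + 3·1; 2·1 + 6·1 + 0·1; 3·1 + 0·1 + 7·1) = (14, 8, 10)
w2 = Sw1 = (9·14 + 2·8 + 3·10; 2·14 + 6·8 + 0·10; 3·14 + 0·8 + 7·10) = (172, 76, 112)
Sw2 = (2036, 800, 1300)
w2·Sw2 = 172·2036 + 76·800 + 112·1300 = 556592; w2·w2 = 172·172 + 76·76 + 112·112 = 47904
λ ≈ 556592/47904 = 11.6189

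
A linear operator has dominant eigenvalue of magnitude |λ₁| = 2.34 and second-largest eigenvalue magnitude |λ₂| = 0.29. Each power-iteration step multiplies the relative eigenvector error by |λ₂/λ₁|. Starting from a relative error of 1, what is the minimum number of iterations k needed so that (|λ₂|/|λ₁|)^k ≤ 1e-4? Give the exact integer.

|λ₂/λ₁| = 0.29/2.34 = 0.12393
Need k ≥ ln(1e-4) / ln(0.12393) = -9.2103 / -2.0880 ≈ 4.411
Smallest integer k satisfying the bound: 5

5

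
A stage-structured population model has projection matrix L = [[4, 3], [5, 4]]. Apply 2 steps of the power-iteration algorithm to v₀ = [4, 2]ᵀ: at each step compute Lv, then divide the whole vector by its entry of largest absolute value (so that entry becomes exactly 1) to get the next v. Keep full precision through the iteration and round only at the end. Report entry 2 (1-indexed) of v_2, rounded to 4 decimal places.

1.0000

Lv0 = (22.00000, 28.00000); divide by 28.00000 → v1 = (0.78571, 1.00000)
Lv1 = (6.14286, 7.92857); divide by 7.92857 → v2 = (0.77477, 1.00000)
Requested entry of v2: 222/222 = 1.0000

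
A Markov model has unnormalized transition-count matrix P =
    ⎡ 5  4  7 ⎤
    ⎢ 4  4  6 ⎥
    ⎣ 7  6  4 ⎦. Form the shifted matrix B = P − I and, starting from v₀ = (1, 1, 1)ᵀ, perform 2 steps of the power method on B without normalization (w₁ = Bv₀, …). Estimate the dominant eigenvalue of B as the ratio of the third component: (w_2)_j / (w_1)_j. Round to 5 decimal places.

B = P − I has rows (4, 4, 7); (4, 3, 6); (7, 6, 3)
w1 = Bv₀ = (4·1 + 4·1 + 7·1; 4·1 + 3·1 + 6·1; 7·1 + 6·1 + 3·1) = (15, 13, 16)
w2 = Bw1 = (4·15 + 4·13 + 7·16; 4·15 + 3·13 + 6·16; 7·15 + 6·13 + 3·16) = (224, 195, 231)
Ratio: 231/16 = 14.43750

14.43750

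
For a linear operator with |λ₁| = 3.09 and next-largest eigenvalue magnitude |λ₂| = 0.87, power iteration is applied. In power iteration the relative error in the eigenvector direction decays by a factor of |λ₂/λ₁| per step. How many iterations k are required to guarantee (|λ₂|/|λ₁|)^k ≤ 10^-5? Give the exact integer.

10

|λ₂/λ₁| = 0.87/3.09 = 0.28155
Need k ≥ ln(10^-5) / ln(0.28155) = -11.5129 / -1.2674 ≈ 9.084
Smallest integer k satisfying the bound: 10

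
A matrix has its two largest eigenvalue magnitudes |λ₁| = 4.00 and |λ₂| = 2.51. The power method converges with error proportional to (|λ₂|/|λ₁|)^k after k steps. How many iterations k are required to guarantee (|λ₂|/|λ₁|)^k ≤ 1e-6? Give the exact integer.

|λ₂/λ₁| = 2.51/4.00 = 0.62750
Need k ≥ ln(1e-6) / ln(0.62750) = -13.8155 / -0.4660 ≈ 29.646
Smallest integer k satisfying the bound: 30

30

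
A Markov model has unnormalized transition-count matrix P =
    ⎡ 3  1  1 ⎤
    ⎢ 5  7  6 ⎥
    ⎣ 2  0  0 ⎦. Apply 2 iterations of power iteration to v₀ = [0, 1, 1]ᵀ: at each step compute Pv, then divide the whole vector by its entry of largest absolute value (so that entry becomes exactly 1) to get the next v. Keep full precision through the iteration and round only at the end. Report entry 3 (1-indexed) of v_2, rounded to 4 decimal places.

0.0396

Pv0 = (2.00000, 13.00000, 0.00000); divide by 13.00000 → v1 = (0.15385, 1.00000, 0.00000)
Pv1 = (1.46154, 7.76923, 0.30769); divide by 7.76923 → v2 = (0.18812, 1.00000, 0.03960)
Requested entry of v2: 4/101 = 0.0396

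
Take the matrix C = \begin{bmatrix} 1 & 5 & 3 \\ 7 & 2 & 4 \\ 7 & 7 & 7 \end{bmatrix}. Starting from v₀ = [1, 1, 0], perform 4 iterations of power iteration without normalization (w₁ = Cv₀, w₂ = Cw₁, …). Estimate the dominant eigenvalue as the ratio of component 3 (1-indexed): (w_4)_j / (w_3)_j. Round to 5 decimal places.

λ ≈ 14.22573

w1 = Cv₀ = (1·1 + 5·1 + 3·0; 7·1 + 2·1 + 4·0; 7·1 + 7·1 + 7·0) = (6, 9, 14)
w2 = Cw1 = (1·6 + 5·9 + 3·14; 7·6 + 2·9 + 4·14; 7·6 + 7·9 + 7·14) = (93, 116, 203)
w3 = Cw2 = (1282, 1695, 2884)
w4 = Cw3 = (18409, 23900, 41027)
Ratio at component: 41027 / 2884 = 14.22573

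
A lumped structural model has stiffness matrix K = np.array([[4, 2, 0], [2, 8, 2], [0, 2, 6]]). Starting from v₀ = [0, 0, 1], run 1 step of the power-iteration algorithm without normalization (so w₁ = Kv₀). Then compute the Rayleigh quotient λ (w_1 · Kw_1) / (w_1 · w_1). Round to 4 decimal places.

λ ≈ 7.4000

w1 = Kv₀ = (4·0 + 2·0 + 0·1; 2·0 + 8·0 + 2·1; 0·0 + 2·0 + 6·1) = (0, 2, 6)
Kw1 = (4, 28, 40)
w1·Kw1 = 0·4 + 2·28 + 6·40 = 296; w1·w1 = 0·0 + 2·2 + 6·6 = 40
λ ≈ 296/40 = 7.4000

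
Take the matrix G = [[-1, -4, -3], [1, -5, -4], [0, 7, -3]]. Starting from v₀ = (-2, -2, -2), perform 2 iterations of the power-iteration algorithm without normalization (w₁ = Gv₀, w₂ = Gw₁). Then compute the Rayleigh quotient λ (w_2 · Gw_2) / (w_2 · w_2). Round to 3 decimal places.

w1 = Gv₀ = (16, 16, -8)
w2 = Gw1 = (-56, -32, 136)
Gw2 = (-224, -440, -632)
w2·Gw2 = (-56)·(-224) + (-32)·(-440) + 136·(-632) = -59328; w2·w2 = (-56)·(-56) + (-32)·(-32) + 136·136 = 22656
λ ≈ -59328/22656 = -2.619

-2.619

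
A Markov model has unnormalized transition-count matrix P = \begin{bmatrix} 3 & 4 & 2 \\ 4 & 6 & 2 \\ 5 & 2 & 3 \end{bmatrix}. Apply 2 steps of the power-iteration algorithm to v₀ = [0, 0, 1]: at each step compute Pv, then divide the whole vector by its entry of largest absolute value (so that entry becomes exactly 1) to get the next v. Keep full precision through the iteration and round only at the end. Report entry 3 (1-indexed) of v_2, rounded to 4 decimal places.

0.8846

Pv0 = (2.00000, 2.00000, 3.00000); divide by 3.00000 → v1 = (0.66667, 0.66667, 1.00000)
Pv1 = (6.66667, 8.66667, 7.66667); divide by 8.66667 → v2 = (0.76923, 1.00000, 0.88462)
Requested entry of v2: 23/26 = 0.8846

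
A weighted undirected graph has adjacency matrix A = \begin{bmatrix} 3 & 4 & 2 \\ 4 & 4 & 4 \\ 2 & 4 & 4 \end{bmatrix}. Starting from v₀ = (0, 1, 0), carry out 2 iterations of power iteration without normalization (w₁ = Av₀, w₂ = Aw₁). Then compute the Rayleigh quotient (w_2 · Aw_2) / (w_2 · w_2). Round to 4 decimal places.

λ ≈ 10.4708

w1 = Av₀ = (3·0 + 4·1 + 2·0; 4·0 + 4·1 + 4·0; 2·0 + 4·1 + 4·0) = (4, 4, 4)
w2 = Aw1 = (3·4 + 4·4 + 2·4; 4·4 + 4·4 + 4·4; 2·4 + 4·4 + 4·4) = (36, 48, 40)
Aw2 = (380, 496, 424)
w2·Aw2 = 36·380 + 48·496 + 40·424 = 54448; w2·w2 = 36·36 + 48·48 + 40·40 = 5200
λ ≈ 54448/5200 = 10.4708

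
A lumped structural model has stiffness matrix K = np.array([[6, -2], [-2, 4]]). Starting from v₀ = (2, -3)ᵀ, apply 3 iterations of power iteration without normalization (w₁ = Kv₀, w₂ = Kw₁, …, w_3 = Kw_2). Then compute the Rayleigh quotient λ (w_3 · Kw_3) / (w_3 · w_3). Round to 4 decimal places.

7.2332

w1 = Kv₀ = (6·2 + (-2)·(-3); (-2)·2 + 4·(-3)) = (18, -16)
w2 = Kw1 = (6·18 + (-2)·(-16); (-2)·18 + 4·(-16)) = (140, -100)
w3 = Kw2 = (1040, -680)
Kw3 = (7600, -4800)
w3·Kw3 = 1040·7600 + (-680)·(-4800) = 11168000; w3·w3 = 1040·1040 + (-680)·(-680) = 1544000
λ ≈ 11168000/1544000 = 7.2332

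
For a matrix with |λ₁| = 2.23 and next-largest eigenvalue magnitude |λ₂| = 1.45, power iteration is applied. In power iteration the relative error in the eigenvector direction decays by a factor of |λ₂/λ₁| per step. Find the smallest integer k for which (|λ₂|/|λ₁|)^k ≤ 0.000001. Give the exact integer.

33

|λ₂/λ₁| = 1.45/2.23 = 0.65022
Need k ≥ ln(0.000001) / ln(0.65022) = -13.8155 / -0.4304 ≈ 32.096
Smallest integer k satisfying the bound: 33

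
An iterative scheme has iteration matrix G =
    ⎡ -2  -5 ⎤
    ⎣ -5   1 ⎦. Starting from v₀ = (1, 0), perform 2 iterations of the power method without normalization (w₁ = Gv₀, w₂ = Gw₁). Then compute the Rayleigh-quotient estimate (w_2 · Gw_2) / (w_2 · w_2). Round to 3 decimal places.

-3.588

w1 = Gv₀ = ((-2)·1 + (-5)·0; (-5)·1 + 1·0) = (-2, -5)
w2 = Gw1 = ((-2)·(-2) + (-5)·(-5); (-5)·(-2) + 1·(-5)) = (29, 5)
Gw2 = (-83, -140)
w2·Gw2 = 29·(-83) + 5·(-140) = -3107; w2·w2 = 29·29 + 5·5 = 866
λ ≈ -3107/866 = -3.588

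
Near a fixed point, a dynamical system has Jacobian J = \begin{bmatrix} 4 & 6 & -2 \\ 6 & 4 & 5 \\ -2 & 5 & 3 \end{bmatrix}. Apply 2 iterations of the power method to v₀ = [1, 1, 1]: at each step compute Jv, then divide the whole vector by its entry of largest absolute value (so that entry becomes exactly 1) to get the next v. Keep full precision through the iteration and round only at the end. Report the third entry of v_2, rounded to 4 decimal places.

0.5580

Jv0 = (8.00000, 15.00000, 6.00000); divide by 15.00000 → v1 = (0.53333, 1.00000, 0.40000)
Jv1 = (7.33333, 9.20000, 5.13333); divide by 9.20000 → v2 = (0.79710, 1.00000, 0.55797)
Requested entry of v2: 77/138 = 0.5580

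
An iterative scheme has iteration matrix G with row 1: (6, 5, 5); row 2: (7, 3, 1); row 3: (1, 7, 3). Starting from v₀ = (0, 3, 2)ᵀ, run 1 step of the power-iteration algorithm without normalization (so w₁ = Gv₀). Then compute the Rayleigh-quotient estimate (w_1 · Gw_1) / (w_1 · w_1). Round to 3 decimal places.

λ ≈ 10.865

w1 = Gv₀ = (6·0 + 5·3 + 5·2; 7·0 + 3·3 + 1·2; 1·0 + 7·3 + 3·2) = (25, 11, 27)
Gw1 = (340, 235, 183)
w1·Gw1 = 25·340 + 11·235 + 27·183 = 16026; w1·w1 = 25·25 + 11·11 + 27·27 = 1475
λ ≈ 16026/1475 = 10.865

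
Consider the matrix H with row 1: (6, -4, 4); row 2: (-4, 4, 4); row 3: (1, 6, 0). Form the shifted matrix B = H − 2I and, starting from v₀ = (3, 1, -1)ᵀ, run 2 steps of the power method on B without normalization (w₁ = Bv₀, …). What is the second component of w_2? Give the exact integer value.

B = H − 2I has rows (4, -4, 4); (-4, 2, 4); (1, 6, -2)
w1 = Bv₀ = (4·3 + (-4)·1 + 4·(-1); (-4)·3 + 2·1 + 4·(-1); 1·3 + 6·1 + (-2)·(-1)) = (4, -14, 11)
w2 = Bw1 = (4·4 + (-4)·(-14) + 4·11; (-4)·4 + 2·(-14) + 4·11; 1·4 + 6·(-14) + (-2)·11) = (116, 0, -102)
Requested component of w2: 0

0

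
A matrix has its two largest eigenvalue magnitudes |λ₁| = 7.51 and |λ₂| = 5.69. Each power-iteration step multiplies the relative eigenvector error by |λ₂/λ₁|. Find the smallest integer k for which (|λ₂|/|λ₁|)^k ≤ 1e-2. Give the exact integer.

17

|λ₂/λ₁| = 5.69/7.51 = 0.75766
Need k ≥ ln(1e-2) / ln(0.75766) = -4.6052 / -0.2775 ≈ 16.594
Smallest integer k satisfying the bound: 17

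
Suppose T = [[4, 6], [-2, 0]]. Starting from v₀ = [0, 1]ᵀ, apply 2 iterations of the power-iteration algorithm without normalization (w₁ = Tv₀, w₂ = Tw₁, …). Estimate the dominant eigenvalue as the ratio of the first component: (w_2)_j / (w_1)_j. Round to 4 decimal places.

4.0000

w1 = Tv₀ = (4·0 + 6·1; (-2)·0 + 0·1) = (6, 0)
w2 = Tw1 = (4·6 + 6·0; (-2)·6 + 0·0) = (24, -12)
Ratio at component: 24 / 6 = 4.0000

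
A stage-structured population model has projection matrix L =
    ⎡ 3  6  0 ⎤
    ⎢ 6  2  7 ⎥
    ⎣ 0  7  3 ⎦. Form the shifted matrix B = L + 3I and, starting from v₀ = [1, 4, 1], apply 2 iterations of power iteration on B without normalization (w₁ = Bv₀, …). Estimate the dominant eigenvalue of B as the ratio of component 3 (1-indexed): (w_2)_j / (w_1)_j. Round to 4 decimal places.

B = L + 3I has rows (6, 6, 0); (6, 5, 7); (0, 7, 6)
w1 = Bv₀ = (6·1 + 6·4 + 0·1; 6·1 + 5·4 + 7·1; 0·1 + 7·4 + 6·1) = (30, 33, 34)
w2 = Bw1 = (6·30 + 6·33 + 0·34; 6·30 + 5·33 + 7·34; 0·30 + 7·33 + 6·34) = (378, 583, 435)
Ratio: 435/34 = 12.7941

μ ≈ 12.7941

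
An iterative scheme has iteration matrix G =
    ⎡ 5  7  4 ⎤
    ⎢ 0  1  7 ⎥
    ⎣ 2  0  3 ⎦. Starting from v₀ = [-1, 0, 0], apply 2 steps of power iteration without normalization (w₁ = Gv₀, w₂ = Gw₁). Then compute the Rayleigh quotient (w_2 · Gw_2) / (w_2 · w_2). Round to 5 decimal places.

λ ≈ 9.33095

w1 = Gv₀ = (5·(-1) + 7·0 + 4·0; 0·(-1) + 1·0 + 7·0; 2·(-1) + 0·0 + 3·0) = (-5, 0, -2)
w2 = Gw1 = (5·(-5) + 7·0 + 4·(-2); 0·(-5) + 1·0 + 7·(-2); 2·(-5) + 0·0 + 3·(-2)) = (-33, -14, -16)
Gw2 = (-327, -126, -114)
w2·Gw2 = (-33)·(-327) + (-14)·(-126) + (-16)·(-114) = 14379; w2·w2 = (-33)·(-33) + (-14)·(-14) + (-16)·(-16) = 1541
λ ≈ 14379/1541 = 9.33095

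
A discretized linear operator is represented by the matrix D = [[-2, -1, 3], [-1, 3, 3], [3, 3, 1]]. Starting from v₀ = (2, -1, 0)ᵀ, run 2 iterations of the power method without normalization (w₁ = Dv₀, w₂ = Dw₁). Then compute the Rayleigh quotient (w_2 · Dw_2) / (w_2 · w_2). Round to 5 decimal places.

w1 = Dv₀ = (-3, -5, 3)
w2 = Dw1 = (20, -3, -21)
Dw2 = (-100, -92, 30)
w2·Dw2 = 20·(-100) + (-3)·(-92) + (-21)·30 = -2354; w2·w2 = 20·20 + (-3)·(-3) + (-21)·(-21) = 850
λ ≈ -2354/850 = -2.76941

λ ≈ -2.76941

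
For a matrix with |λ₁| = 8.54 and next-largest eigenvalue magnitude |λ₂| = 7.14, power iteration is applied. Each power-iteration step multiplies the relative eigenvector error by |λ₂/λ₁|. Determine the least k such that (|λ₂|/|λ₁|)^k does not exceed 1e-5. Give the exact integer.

|λ₂/λ₁| = 7.14/8.54 = 0.83607
Need k ≥ ln(1e-5) / ln(0.83607) = -11.5129 / -0.1790 ≈ 64.301
Smallest integer k satisfying the bound: 65

65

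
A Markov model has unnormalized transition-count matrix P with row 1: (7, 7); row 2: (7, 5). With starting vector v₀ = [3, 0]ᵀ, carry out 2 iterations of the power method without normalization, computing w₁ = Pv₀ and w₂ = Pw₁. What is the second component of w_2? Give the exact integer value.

252

w1 = Pv₀ = (7·3 + 7·0; 7·3 + 5·0) = (21, 21)
w2 = Pw1 = (7·21 + 7·21; 7·21 + 5·21) = (294, 252)
The requested component of w2 is 252.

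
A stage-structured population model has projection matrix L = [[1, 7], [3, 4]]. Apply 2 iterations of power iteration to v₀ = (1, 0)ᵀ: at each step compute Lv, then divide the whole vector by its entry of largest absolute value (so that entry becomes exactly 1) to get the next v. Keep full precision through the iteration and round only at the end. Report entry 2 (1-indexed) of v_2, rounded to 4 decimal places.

Lv0 = (1.00000, 3.00000); divide by 3.00000 → v1 = (0.33333, 1.00000)
Lv1 = (7.33333, 5.00000); divide by 7.33333 → v2 = (1.00000, 0.68182)
Requested entry of v2: 15/22 = 0.6818

0.6818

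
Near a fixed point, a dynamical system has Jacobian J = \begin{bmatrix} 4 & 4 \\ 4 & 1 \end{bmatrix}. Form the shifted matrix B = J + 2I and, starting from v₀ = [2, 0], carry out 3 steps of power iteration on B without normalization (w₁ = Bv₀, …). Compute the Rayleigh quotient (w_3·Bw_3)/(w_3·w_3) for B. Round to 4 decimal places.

8.7720

B = J + 2I has rows (6, 4); (4, 3)
w1 = Bv₀ = (6·2 + 4·0; 4·2 + 3·0) = (12, 8)
w2 = Bw1 = (6·12 + 4·8; 4·12 + 3·8) = (104, 72)
w3 = Bw2 = (912, 632)
Bw3 = (8000, 5544)
w3·Bw3 = 10799808; w3·w3 = 1231168; μ ≈ 10799808/1231168 = 8.7720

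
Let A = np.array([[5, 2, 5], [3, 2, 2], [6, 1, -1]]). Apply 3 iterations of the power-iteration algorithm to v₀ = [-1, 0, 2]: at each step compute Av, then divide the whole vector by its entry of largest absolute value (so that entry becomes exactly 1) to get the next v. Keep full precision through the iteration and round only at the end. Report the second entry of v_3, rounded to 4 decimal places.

Av0 = (5.00000, 1.00000, -8.00000); divide by -8.00000 → v1 = (-0.62500, -0.12500, 1.00000)
Av1 = (1.62500, -0.12500, -4.87500); divide by -4.87500 → v2 = (-0.33333, 0.02564, 1.00000)
Av2 = (3.38462, 1.05128, -2.97436); divide by 3.38462 → v3 = (1.00000, 0.31061, -0.87879)
Requested entry of v3: 41/132 = 0.3106

0.3106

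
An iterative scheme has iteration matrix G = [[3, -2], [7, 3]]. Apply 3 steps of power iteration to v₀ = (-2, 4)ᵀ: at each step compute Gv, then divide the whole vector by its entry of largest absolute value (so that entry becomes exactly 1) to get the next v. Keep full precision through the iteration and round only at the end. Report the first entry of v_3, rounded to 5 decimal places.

Gv0 = (-14.000000, -2.000000); divide by -14.000000 → v1 = (1.000000, 0.142857)
Gv1 = (2.714286, 7.428571); divide by 7.428571 → v2 = (0.365385, 1.000000)
Gv2 = (-0.903846, 5.557692); divide by 5.557692 → v3 = (-0.162630, 1.000000)
Requested entry of v3: 94/-578 = -0.16263

-0.16263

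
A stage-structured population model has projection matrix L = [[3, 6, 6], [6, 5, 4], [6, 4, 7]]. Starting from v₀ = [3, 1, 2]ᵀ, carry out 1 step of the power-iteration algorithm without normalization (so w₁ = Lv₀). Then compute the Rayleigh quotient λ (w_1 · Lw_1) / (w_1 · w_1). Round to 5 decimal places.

w1 = Lv₀ = (3·3 + 6·1 + 6·2; 6·3 + 5·1 + 4·2; 6·3 + 4·1 + 7·2) = (27, 31, 36)
Lw1 = (483, 461, 538)
w1·Lw1 = 27·483 + 31·461 + 36·538 = 46700; w1·w1 = 27·27 + 31·31 + 36·36 = 2986
λ ≈ 46700/2986 = 15.63965

15.63965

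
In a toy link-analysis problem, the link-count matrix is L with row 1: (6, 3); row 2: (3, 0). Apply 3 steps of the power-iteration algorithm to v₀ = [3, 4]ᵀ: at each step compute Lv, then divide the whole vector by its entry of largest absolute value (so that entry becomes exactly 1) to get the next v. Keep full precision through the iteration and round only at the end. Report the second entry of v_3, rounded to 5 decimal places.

0.41071

Lv0 = (30.000000, 9.000000); divide by 30.000000 → v1 = (1.000000, 0.300000)
Lv1 = (6.900000, 3.000000); divide by 6.900000 → v2 = (1.000000, 0.434783)
Lv2 = (7.304348, 3.000000); divide by 7.304348 → v3 = (1.000000, 0.410714)
Requested entry of v3: 621/1512 = 0.41071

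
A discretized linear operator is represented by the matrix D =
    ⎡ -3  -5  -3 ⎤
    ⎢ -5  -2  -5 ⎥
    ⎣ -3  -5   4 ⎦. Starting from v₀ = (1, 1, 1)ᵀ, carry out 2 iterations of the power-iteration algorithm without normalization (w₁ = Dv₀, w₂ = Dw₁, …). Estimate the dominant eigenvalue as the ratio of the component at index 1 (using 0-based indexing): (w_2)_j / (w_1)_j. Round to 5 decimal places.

w1 = Dv₀ = ((-3)·1 + (-5)·1 + (-3)·1; (-5)·1 + (-2)·1 + (-5)·1; (-3)·1 + (-5)·1 + 4·1) = (-11, -12, -4)
w2 = Dw1 = ((-3)·(-11) + (-5)·(-12) + (-3)·(-4); (-5)·(-11) + (-2)·(-12) + (-5)·(-4); (-3)·(-11) + (-5)·(-12) + 4·(-4)) = (105, 99, 77)
Ratio at component: 99 / -12 = -8.25000

-8.25000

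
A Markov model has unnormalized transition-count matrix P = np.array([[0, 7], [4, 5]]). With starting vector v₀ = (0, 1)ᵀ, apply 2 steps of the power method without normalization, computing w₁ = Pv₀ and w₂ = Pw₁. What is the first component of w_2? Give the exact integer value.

35

w1 = Pv₀ = (0·0 + 7·1; 4·0 + 5·1) = (7, 5)
w2 = Pw1 = (0·7 + 7·5; 4·7 + 5·5) = (35, 53)
The requested component of w2 is 35.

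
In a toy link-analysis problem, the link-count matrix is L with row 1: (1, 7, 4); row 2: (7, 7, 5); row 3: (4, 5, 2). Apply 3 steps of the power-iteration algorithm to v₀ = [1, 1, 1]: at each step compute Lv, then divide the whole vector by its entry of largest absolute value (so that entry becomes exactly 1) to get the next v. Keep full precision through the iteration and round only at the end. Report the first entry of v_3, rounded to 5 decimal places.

0.67942

Lv0 = (12.000000, 19.000000, 11.000000); divide by 19.000000 → v1 = (0.631579, 1.000000, 0.578947)
Lv1 = (9.947368, 14.315789, 8.684211); divide by 14.315789 → v2 = (0.694853, 1.000000, 0.606618)
Lv2 = (10.121324, 14.897059, 8.992647); divide by 14.897059 → v3 = (0.679418, 1.000000, 0.603653)
Requested entry of v3: 2753/4052 = 0.67942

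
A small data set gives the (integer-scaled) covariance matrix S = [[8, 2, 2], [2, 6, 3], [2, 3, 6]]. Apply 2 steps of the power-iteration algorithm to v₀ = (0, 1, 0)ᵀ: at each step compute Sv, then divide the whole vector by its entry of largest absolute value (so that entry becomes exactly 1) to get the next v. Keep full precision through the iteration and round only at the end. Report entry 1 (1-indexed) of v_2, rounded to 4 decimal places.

Sv0 = (2.00000, 6.00000, 3.00000); divide by 6.00000 → v1 = (0.33333, 1.00000, 0.50000)
Sv1 = (5.66667, 8.16667, 6.66667); divide by 8.16667 → v2 = (0.69388, 1.00000, 0.81633)
Requested entry of v2: 34/49 = 0.6939

0.6939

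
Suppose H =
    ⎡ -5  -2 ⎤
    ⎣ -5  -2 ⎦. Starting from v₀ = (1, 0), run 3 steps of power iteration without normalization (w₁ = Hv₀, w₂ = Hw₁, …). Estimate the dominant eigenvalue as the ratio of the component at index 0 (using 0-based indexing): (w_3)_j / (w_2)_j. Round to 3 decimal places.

w1 = Hv₀ = ((-5)·1 + (-2)·0; (-5)·1 + (-2)·0) = (-5, -5)
w2 = Hw1 = ((-5)·(-5) + (-2)·(-5); (-5)·(-5) + (-2)·(-5)) = (35, 35)
w3 = Hw2 = (-245, -245)
Ratio at component: -245 / 35 = -7.000

λ ≈ -7.000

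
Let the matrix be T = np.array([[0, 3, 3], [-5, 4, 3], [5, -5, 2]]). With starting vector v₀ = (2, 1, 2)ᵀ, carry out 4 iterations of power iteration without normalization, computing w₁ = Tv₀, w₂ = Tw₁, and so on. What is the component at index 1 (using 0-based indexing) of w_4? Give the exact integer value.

306

w1 = Tv₀ = (9, 0, 9)
w2 = Tw1 = (27, -18, 63)
w3 = Tw2 = (135, -18, 351)
w4 = Tw3 = (999, 306, 1467)
The requested component of w4 is 306.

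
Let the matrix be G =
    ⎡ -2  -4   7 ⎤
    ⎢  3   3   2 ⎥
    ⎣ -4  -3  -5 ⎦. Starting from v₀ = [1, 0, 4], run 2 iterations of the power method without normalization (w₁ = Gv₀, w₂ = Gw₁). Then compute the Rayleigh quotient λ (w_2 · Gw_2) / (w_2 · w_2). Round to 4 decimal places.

-1.3219

w1 = Gv₀ = ((-2)·1 + (-4)·0 + 7·4; 3·1 + 3·0 + 2·4; (-4)·1 + (-3)·0 + (-5)·4) = (26, 11, -24)
w2 = Gw1 = ((-2)·26 + (-4)·11 + 7·(-24); 3·26 + 3·11 + 2·(-24); (-4)·26 + (-3)·11 + (-5)·(-24)) = (-264, 63, -17)
Gw2 = (157, -637, 952)
w2·Gw2 = (-264)·157 + 63·(-637) + (-17)·952 = -97763; w2·w2 = (-264)·(-264) + 63·63 + (-17)·(-17) = 73954
λ ≈ -97763/73954 = -1.3219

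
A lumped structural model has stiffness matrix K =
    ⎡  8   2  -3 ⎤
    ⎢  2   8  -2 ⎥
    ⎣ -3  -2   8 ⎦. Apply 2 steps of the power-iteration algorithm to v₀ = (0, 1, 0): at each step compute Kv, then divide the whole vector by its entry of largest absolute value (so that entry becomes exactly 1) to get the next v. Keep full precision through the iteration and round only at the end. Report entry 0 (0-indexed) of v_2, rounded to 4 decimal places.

0.5278

Kv0 = (2.00000, 8.00000, -2.00000); divide by 8.00000 → v1 = (0.25000, 1.00000, -0.25000)
Kv1 = (4.75000, 9.00000, -4.75000); divide by 9.00000 → v2 = (0.52778, 1.00000, -0.52778)
Requested entry of v2: 38/72 = 0.5278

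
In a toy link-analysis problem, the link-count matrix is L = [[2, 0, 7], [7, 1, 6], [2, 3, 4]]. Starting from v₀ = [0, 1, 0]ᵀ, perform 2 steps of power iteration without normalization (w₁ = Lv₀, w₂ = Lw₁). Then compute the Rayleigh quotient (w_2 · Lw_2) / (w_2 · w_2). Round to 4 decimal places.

w1 = Lv₀ = (2·0 + 0·1 + 7·0; 7·0 + 1·1 + 6·0; 2·0 + 3·1 + 4·0) = (0, 1, 3)
w2 = Lw1 = (2·0 + 0·1 + 7·3; 7·0 + 1·1 + 6·3; 2·0 + 3·1 + 4·3) = (21, 19, 15)
Lw2 = (147, 256, 159)
w2·Lw2 = 21·147 + 19·256 + 15·159 = 10336; w2·w2 = 21·21 + 19·19 + 15·15 = 1027
λ ≈ 10336/1027 = 10.0643

10.0643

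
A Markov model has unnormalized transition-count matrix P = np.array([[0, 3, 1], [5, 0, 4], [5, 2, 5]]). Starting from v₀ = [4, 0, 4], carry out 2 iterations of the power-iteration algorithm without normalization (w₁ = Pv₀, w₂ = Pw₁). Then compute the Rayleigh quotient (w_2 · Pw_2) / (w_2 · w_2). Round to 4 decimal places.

w1 = Pv₀ = (0·4 + 3·0 + 1·4; 5·4 + 0·0 + 4·4; 5·4 + 2·0 + 5·4) = (4, 36, 40)
w2 = Pw1 = (0·4 + 3·36 + 1·40; 5·4 + 0·36 + 4·40; 5·4 + 2·36 + 5·40) = (148, 180, 292)
Pw2 = (832, 1908, 2560)
w2·Pw2 = 148·832 + 180·1908 + 292·2560 = 1214096; w2·w2 = 148·148 + 180·180 + 292·292 = 139568
λ ≈ 1214096/139568 = 8.6990

8.6990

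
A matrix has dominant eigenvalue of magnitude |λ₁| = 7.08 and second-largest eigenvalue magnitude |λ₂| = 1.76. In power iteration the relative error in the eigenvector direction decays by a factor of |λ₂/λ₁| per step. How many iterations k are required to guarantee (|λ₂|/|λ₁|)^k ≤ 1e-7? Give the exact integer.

|λ₂/λ₁| = 1.76/7.08 = 0.24859
Need k ≥ ln(1e-7) / ln(0.24859) = -16.1181 / -1.3920 ≈ 11.579
Smallest integer k satisfying the bound: 12

12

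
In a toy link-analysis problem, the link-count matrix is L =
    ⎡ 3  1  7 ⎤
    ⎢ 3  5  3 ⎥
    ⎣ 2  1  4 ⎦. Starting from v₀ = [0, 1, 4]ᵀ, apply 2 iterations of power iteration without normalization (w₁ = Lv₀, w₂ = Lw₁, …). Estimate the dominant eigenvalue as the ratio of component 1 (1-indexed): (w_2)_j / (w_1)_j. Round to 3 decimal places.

7.690

w1 = Lv₀ = (29, 17, 17)
w2 = Lw1 = (223, 223, 143)
Ratio at component: 223 / 29 = 7.690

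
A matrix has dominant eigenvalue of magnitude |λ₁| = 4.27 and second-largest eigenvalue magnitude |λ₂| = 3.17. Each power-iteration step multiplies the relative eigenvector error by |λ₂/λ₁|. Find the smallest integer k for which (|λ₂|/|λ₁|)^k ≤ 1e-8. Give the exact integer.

62

|λ₂/λ₁| = 3.17/4.27 = 0.74239
Need k ≥ ln(1e-8) / ln(0.74239) = -18.4207 / -0.2979 ≈ 61.839
Smallest integer k satisfying the bound: 62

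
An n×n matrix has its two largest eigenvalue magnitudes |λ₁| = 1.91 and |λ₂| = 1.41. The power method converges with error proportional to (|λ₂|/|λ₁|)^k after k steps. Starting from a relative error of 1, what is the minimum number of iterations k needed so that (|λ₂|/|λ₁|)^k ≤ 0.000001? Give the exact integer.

|λ₂/λ₁| = 1.41/1.91 = 0.73822
Need k ≥ ln(0.000001) / ln(0.73822) = -13.8155 / -0.3035 ≈ 45.519
Smallest integer k satisfying the bound: 46

46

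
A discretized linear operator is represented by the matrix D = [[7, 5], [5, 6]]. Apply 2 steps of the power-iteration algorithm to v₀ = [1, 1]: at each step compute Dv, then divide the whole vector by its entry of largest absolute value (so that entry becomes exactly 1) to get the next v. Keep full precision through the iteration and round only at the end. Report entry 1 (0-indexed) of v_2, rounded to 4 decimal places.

0.9065

Dv0 = (12.00000, 11.00000); divide by 12.00000 → v1 = (1.00000, 0.91667)
Dv1 = (11.58333, 10.50000); divide by 11.58333 → v2 = (1.00000, 0.90647)
Requested entry of v2: 126/139 = 0.9065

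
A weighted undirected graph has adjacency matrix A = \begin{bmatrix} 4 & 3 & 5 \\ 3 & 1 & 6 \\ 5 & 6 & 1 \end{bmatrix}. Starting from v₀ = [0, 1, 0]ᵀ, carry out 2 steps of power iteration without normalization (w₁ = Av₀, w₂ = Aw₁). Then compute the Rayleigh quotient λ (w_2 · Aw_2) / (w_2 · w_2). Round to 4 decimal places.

λ ≈ 10.3530

w1 = Av₀ = (4·0 + 3·1 + 5·0; 3·0 + 1·1 + 6·0; 5·0 + 6·1 + 1·0) = (3, 1, 6)
w2 = Aw1 = (4·3 + 3·1 + 5·6; 3·3 + 1·1 + 6·6; 5·3 + 6·1 + 1·6) = (45, 46, 27)
Aw2 = (453, 343, 528)
w2·Aw2 = 45·453 + 46·343 + 27·528 = 50419; w2·w2 = 45·45 + 46·46 + 27·27 = 4870
λ ≈ 50419/4870 = 10.3530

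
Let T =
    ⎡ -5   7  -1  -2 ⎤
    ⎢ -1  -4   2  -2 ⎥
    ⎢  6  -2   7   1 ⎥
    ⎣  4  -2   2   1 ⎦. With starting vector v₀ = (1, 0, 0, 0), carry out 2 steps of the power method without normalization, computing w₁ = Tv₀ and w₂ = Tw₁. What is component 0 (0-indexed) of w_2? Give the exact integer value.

4

w1 = Tv₀ = ((-5)·1 + 7·0 + (-1)·0 + (-2)·0; (-1)·1 + (-4)·0 + 2·0 + (-2)·0; 6·1 + (-2)·0 + 7·0 + 1·0; 4·1 + (-2)·0 + 2·0 + 1·0) = (-5, -1, 6, 4)
w2 = Tw1 = ((-5)·(-5) + 7·(-1) + (-1)·6 + (-2)·4; (-1)·(-5) + (-4)·(-1) + 2·6 + (-2)·4; 6·(-5) + (-2)·(-1) + 7·6 + 1·4; 4·(-5) + (-2)·(-1) + 2·6 + 1·4) = (4, 13, 18, -2)
The requested component of w2 is 4.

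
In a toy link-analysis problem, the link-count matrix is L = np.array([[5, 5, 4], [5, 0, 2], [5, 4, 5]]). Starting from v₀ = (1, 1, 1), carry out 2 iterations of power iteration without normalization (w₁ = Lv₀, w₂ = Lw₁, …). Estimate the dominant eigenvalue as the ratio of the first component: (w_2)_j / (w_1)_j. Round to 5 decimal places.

λ ≈ 11.50000

w1 = Lv₀ = (5·1 + 5·1 + 4·1; 5·1 + 0·1 + 2·1; 5·1 + 4·1 + 5·1) = (14, 7, 14)
w2 = Lw1 = (5·14 + 5·7 + 4·14; 5·14 + 0·7 + 2·14; 5·14 + 4·7 + 5·14) = (161, 98, 168)
Ratio at component: 161 / 14 = 11.50000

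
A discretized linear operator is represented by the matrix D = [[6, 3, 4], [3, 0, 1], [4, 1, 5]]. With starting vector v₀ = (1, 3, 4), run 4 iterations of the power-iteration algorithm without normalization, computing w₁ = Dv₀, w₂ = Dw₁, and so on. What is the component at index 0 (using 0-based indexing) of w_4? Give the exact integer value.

34357

w1 = Dv₀ = (31, 7, 27)
w2 = Dw1 = (315, 120, 266)
w3 = Dw2 = (3314, 1211, 2710)
w4 = Dw3 = (34357, 12652, 28017)
The requested component of w4 is 34357.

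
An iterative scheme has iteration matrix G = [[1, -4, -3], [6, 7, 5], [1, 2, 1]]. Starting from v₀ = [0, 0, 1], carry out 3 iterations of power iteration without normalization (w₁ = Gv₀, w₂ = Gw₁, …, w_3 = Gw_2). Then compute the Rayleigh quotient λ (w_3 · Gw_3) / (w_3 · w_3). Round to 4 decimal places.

w1 = Gv₀ = (1·0 + (-4)·0 + (-3)·1; 6·0 + 7·0 + 5·1; 1·0 + 2·0 + 1·1) = (-3, 5, 1)
w2 = Gw1 = (1·(-3) + (-4)·5 + (-3)·1; 6·(-3) + 7·5 + 5·1; 1·(-3) + 2·5 + 1·1) = (-26, 22, 8)
w3 = Gw2 = (-138, 38, 26)
Gw3 = (-368, -432, -36)
w3·Gw3 = (-138)·(-368) + 38·(-432) + 26·(-36) = 33432; w3·w3 = (-138)·(-138) + 38·38 + 26·26 = 21164
λ ≈ 33432/21164 = 1.5797

λ ≈ 1.5797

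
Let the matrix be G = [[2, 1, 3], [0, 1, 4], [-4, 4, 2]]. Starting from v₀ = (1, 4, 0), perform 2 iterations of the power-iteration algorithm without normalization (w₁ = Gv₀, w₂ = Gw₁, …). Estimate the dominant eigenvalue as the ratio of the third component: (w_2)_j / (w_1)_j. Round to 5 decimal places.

w1 = Gv₀ = (6, 4, 12)
w2 = Gw1 = (52, 52, 16)
Ratio at component: 16 / 12 = 1.33333

1.33333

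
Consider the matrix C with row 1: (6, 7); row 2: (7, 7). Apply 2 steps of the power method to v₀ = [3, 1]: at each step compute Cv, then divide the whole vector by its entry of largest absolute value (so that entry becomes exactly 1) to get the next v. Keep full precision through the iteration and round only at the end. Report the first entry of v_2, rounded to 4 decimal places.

Cv0 = (25.00000, 28.00000); divide by 28.00000 → v1 = (0.89286, 1.00000)
Cv1 = (12.35714, 13.25000); divide by 13.25000 → v2 = (0.93261, 1.00000)
Requested entry of v2: 346/371 = 0.9326

0.9326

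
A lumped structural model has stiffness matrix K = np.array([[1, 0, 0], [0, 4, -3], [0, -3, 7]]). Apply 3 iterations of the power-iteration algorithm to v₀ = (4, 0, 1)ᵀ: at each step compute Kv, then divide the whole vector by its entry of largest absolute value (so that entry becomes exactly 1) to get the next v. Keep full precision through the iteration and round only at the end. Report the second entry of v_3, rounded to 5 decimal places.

-0.60594

Kv0 = (4.000000, -3.000000, 7.000000); divide by 7.000000 → v1 = (0.571429, -0.428571, 1.000000)
Kv1 = (0.571429, -4.714286, 8.285714); divide by 8.285714 → v2 = (0.068966, -0.568966, 1.000000)
Kv2 = (0.068966, -5.275862, 8.706897); divide by 8.706897 → v3 = (0.007921, -0.605941, 1.000000)
Requested entry of v3: -306/505 = -0.60594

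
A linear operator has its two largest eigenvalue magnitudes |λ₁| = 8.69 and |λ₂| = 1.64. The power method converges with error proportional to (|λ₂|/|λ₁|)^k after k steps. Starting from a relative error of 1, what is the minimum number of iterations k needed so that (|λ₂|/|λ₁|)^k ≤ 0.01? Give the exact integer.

|λ₂/λ₁| = 1.64/8.69 = 0.18872
Need k ≥ ln(0.01) / ln(0.18872) = -4.6052 / -1.6675 ≈ 2.762
Smallest integer k satisfying the bound: 3

3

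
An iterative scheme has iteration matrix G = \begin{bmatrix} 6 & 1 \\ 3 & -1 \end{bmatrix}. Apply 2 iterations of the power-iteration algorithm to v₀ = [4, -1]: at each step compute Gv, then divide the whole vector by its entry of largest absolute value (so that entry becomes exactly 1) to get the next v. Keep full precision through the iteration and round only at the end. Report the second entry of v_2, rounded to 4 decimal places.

Gv0 = (23.00000, 13.00000); divide by 23.00000 → v1 = (1.00000, 0.56522)
Gv1 = (6.56522, 2.43478); divide by 6.56522 → v2 = (1.00000, 0.37086)
Requested entry of v2: 56/151 = 0.3709

0.3709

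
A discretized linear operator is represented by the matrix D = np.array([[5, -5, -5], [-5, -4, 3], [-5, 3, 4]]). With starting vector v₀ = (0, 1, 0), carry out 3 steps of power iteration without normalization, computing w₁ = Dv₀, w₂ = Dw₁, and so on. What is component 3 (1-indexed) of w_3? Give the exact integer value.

350

w1 = Dv₀ = (5·0 + (-5)·1 + (-5)·0; (-5)·0 + (-4)·1 + 3·0; (-5)·0 + 3·1 + 4·0) = (-5, -4, 3)
w2 = Dw1 = (5·(-5) + (-5)·(-4) + (-5)·3; (-5)·(-5) + (-4)·(-4) + 3·3; (-5)·(-5) + 3·(-4) + 4·3) = (-20, 50, 25)
w3 = Dw2 = (-475, -25, 350)
The requested component of w3 is 350.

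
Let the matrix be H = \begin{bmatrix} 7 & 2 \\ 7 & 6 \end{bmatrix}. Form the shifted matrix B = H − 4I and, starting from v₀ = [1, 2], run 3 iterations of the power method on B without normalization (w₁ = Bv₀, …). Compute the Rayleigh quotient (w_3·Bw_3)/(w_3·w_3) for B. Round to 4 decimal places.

B = H − 4I has rows (3, 2); (7, 2)
w1 = Bv₀ = (3·1 + 2·2; 7·1 + 2·2) = (7, 11)
w2 = Bw1 = (3·7 + 2·11; 7·7 + 2·11) = (43, 71)
w3 = Bw2 = (271, 443)
Bw3 = (1699, 2783)
w3·Bw3 = 1693298; w3·w3 = 269690; μ ≈ 1693298/269690 = 6.2787

μ ≈ 6.2787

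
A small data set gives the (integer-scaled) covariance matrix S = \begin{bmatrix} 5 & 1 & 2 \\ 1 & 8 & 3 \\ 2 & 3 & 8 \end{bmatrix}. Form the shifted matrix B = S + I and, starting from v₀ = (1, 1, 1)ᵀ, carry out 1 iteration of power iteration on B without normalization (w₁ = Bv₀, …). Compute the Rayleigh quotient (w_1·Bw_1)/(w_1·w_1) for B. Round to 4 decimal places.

μ ≈ 12.5583

B = S + I has rows (6, 1, 2); (1, 9, 3); (2, 3, 9)
w1 = Bv₀ = (9, 13, 14)
Bw1 = (95, 168, 183)
w1·Bw1 = 5601; w1·w1 = 446; μ ≈ 5601/446 = 12.5583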